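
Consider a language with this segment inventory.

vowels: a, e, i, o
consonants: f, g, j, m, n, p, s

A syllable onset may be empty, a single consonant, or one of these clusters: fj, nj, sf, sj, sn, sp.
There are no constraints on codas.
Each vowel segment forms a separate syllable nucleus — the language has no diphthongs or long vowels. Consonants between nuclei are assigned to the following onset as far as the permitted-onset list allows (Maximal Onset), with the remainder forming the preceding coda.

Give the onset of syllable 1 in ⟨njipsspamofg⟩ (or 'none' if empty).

nj

The vowels are i, a, o — 3 nuclei, so 3 syllables.
/i…a/ gap (V1→V2): /pssp/ splits as /ps/ + /sp/ (/sp/ is the longest suffix that is a licit onset).
/a…o/ gap (V2→V3): /m/ is a single consonant, so it becomes the next onset.
Putting it together: njips.spa.mofg.
Syllable 1 is /njips/: onset /nj/, nucleus /i/, coda /ps/.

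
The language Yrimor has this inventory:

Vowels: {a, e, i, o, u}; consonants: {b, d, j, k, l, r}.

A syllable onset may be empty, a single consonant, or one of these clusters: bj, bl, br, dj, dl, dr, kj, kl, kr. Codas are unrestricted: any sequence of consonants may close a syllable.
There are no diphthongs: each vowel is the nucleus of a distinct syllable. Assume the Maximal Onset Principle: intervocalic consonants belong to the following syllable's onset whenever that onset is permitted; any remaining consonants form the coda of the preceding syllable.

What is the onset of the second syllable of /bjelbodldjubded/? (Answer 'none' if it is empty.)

Vowels present: e, o, u, e; each is a nucleus, giving 4 syllables.
/e…o/ gap (V1→V2): /lb/; trying suffixes from longest down, /b/ is the first permitted one, so coda /l/ | onset /b/.
/o…u/ gap (V2→V3): cluster /dldj/ — the longest permitted-onset suffix is /dj/; onset = /dj/, preceding coda = /dl/.
/u…e/ gap (V3→V4): /bd/; trying suffixes from longest down, /d/ is the first permitted one, so coda /b/ | onset /d/.
So the parse is bjel.bodl.djub.ded.
Syllable 2 is /bodl/: onset /b/, nucleus /o/, coda /dl/.

b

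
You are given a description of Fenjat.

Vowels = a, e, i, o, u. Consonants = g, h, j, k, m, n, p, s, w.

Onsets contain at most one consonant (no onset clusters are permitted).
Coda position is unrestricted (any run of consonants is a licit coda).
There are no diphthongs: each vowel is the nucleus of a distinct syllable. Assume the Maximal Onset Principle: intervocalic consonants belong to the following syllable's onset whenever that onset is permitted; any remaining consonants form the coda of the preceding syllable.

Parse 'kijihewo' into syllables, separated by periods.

ki.ji.he.wo

Nuclei (vowels): i, i, e, o → 4 syllables.
V1 /i/ – V2 /i/: /j/ → onset of the next syllable (single consonants are always licit onsets).
V2 /i/ – V3 /e/: just /h/ — single C goes to the following onset.
V3 /e/ – V4 /o/: /w/ → onset of the next syllable (single consonants are always licit onsets).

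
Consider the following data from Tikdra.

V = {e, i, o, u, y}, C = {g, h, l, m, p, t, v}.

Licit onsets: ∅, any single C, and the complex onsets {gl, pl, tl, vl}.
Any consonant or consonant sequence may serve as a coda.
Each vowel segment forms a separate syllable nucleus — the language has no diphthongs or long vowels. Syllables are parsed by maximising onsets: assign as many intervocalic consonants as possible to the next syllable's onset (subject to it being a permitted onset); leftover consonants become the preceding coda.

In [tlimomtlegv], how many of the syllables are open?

Vowels present: i, o, e; each is a nucleus, giving 3 syllables.
/i…o/ gap (V1→V2): /m/ → onset of the next syllable (single consonants are always licit onsets).
/o…e/ gap (V2→V3): /mtl/ splits as /m/ + /tl/ (/tl/ is the longest suffix that is a licit onset).
Putting it together: tli.mom.tlegv.
Classifying each syllable: /tli/ (open), /mom/ (closed), /tlegv/ (closed).
Open syllables: 1.

1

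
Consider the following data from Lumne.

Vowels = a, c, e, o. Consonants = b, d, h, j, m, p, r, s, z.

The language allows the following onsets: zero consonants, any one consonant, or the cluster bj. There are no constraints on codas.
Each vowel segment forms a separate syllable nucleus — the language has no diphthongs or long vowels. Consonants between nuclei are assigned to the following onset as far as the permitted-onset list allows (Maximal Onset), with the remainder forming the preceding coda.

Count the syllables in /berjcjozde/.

Nuclei (vowels): e, c, o, e → 4 syllables.

4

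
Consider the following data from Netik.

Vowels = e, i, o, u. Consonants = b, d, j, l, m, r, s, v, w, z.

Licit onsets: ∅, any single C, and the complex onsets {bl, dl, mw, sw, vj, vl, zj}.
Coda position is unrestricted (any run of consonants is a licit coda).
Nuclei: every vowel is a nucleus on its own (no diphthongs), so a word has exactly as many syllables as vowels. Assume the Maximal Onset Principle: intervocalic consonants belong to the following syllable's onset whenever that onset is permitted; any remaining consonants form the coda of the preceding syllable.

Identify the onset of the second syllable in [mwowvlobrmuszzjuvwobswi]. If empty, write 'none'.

vl

Vowels present: o, o, u, u, o, i; each is a nucleus, giving 6 syllables.
/o…o/ gap (V1→V2): cluster /wvl/ — the longest permitted-onset suffix is /vl/; onset = /vl/, preceding coda = /w/.
/o…u/ gap (V2→V3): cluster /brm/ — the longest permitted-onset suffix is /m/; onset = /m/, preceding coda = /br/.
/u…u/ gap (V3→V4): /szzj/ splits as /sz/ + /zj/ (/zj/ is the longest suffix that is a licit onset).
/u…o/ gap (V4→V5): cluster /vw/ — the longest permitted-onset suffix is /w/; onset = /w/, preceding coda = /v/.
/o…i/ gap (V5→V6): /bsw/ splits as /b/ + /sw/ (/sw/ is the longest suffix that is a licit onset).
Result: mwow.vlobr.musz.zjuv.wob.swi.
Syllable 2 is /vlobr/: onset /vl/, nucleus /o/, coda /br/.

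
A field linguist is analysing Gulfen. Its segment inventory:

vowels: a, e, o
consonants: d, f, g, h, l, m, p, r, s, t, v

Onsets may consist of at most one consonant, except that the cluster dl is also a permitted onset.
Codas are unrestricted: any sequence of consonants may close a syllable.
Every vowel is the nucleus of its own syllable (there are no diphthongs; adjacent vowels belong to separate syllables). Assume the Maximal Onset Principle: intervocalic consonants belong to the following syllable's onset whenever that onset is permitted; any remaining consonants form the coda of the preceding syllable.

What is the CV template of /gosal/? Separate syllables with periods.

The vowels are o, a — 2 nuclei, so 2 syllables.
σ1/σ2 boundary: just /s/ — single C goes to the following onset.
Putting it together: go.sal.
Mapping each syllable to C/V: /go/ → CV, /sal/ → CVC.

CV.CVC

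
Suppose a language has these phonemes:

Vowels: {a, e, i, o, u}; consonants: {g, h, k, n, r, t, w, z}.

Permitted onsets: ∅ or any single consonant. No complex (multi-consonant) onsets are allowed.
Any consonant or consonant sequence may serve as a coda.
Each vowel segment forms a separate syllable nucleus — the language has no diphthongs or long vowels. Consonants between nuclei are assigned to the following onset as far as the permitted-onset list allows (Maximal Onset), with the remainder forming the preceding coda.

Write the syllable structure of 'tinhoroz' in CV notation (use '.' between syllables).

CVC.CV.CVC

Vowels present: i, o, o; each is a nucleus, giving 3 syllables.
Between /i/ (V1) and /o/ (V2): /nh/ splits as /n/ + /h/ (/h/ is the longest suffix that is a licit onset).
Between /o/ (V2) and /o/ (V3): /r/ → onset of the next syllable (single consonants are always licit onsets).
Syllabification: tin.ho.roz.
Mapping each syllable to C/V: /tin/ → CVC, /ho/ → CV, /roz/ → CVC.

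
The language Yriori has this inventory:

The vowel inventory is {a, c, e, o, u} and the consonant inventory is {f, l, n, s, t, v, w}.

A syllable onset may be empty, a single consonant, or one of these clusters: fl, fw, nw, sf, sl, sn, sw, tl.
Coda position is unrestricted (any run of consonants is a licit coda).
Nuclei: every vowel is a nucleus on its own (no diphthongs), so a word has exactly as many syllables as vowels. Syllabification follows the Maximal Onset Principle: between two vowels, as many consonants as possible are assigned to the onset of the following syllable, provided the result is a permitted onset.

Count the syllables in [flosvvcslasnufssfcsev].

6

Nuclei (vowels): o, c, a, u, c, e → 6 syllables.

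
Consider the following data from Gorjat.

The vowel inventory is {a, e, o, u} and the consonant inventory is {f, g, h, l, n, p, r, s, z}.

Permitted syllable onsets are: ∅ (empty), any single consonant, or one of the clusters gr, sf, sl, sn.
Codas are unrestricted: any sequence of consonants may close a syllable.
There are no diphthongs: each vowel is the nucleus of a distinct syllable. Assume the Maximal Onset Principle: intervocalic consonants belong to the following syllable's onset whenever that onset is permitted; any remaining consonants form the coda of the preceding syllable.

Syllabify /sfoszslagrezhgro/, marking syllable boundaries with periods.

Nuclei (vowels): o, a, e, o → 4 syllables.
V1 /o/ – V2 /a/: /szsl/ splits as /sz/ + /sl/ (/sl/ is the longest suffix that is a licit onset).
V2 /a/ – V3 /e/: /gr/ — entire cluster is a permitted onset → onset /gr/, coda ∅.
V3 /e/ – V4 /o/: /zhgr/; trying suffixes from longest down, /gr/ is the first permitted one, so coda /zh/ | onset /gr/.

sfosz.sla.grezh.gro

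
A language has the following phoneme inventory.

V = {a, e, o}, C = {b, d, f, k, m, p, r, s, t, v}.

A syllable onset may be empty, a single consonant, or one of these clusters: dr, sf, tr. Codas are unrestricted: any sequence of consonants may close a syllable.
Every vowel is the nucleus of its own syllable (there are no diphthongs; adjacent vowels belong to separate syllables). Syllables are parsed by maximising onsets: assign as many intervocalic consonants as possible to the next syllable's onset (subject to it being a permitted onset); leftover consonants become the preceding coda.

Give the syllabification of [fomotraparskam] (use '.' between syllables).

Nuclei (vowels): o, o, a, a, a → 5 syllables.
Between /o/ (V1) and /o/ (V2): just /m/ — single C goes to the following onset.
Between /o/ (V2) and /a/ (V3): /tr/ — entire cluster is a permitted onset → onset /tr/, coda ∅.
Between /a/ (V3) and /a/ (V4): /p/ → onset of the next syllable (single consonants are always licit onsets).
Between /a/ (V4) and /a/ (V5): cluster /rsk/ — the longest permitted-onset suffix is /k/; onset = /k/, preceding coda = /rs/.

fo.mo.tra.pars.kam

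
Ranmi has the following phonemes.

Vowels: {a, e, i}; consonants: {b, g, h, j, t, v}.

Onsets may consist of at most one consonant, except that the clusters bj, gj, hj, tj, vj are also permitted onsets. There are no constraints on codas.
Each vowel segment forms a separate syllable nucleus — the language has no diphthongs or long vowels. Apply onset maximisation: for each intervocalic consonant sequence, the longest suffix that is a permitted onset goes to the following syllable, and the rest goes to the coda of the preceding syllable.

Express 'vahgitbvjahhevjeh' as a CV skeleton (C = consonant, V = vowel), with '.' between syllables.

The vowels are a, i, a, e, e — 5 nuclei, so 5 syllables.
/a…i/ gap (V1→V2): /hg/ — longest licit onset from the right is /g/, leaving /h/ as coda.
/i…a/ gap (V2→V3): cluster /tbvj/ — the longest permitted-onset suffix is /vj/; onset = /vj/, preceding coda = /tb/.
/a…e/ gap (V3→V4): cluster /hh/ — the longest permitted-onset suffix is /h/; onset = /h/, preceding coda = /h/.
/e…e/ gap (V4→V5): /vj/ — entire cluster is a permitted onset → onset /vj/, coda ∅.
Putting it together: vah.gitb.vjah.he.vjeh.
Mapping each syllable to C/V: /vah/ → CVC, /gitb/ → CVCC, /vjah/ → CCVC, /he/ → CV, /vjeh/ → CCVC.

CVC.CVCC.CCVC.CV.CCVC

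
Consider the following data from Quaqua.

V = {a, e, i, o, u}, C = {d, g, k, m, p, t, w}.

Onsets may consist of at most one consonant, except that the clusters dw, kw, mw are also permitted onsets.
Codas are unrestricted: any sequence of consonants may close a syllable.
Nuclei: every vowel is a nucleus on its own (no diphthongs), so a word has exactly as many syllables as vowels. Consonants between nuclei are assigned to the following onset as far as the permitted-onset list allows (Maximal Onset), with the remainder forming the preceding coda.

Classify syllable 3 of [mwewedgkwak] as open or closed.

closed

Nuclei (vowels): e, e, a → 3 syllables.
Between /e/ (V1) and /e/ (V2): /w/ is a single consonant, so it becomes the next onset.
Between /e/ (V2) and /a/ (V3): /dgkw/ — longest licit onset from the right is /kw/, leaving /dg/ as coda.
Putting it together: mwe.wedg.kwak.
Syllable 3 is /kwak/ with coda /k/, so it is closed.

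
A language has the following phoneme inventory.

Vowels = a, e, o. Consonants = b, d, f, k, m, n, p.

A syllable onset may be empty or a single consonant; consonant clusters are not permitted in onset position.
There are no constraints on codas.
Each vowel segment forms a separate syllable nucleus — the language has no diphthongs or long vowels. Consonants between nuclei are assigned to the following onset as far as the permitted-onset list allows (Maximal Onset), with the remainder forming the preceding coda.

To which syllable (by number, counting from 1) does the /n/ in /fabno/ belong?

Nuclei (vowels): a, o → 2 syllables.
σ1/σ2 boundary: cluster /bn/ — the longest permitted-onset suffix is /n/; onset = /n/, preceding coda = /b/.
Result: fab.no.
The /n/ is in the onset of syllable 2 (/no/).

2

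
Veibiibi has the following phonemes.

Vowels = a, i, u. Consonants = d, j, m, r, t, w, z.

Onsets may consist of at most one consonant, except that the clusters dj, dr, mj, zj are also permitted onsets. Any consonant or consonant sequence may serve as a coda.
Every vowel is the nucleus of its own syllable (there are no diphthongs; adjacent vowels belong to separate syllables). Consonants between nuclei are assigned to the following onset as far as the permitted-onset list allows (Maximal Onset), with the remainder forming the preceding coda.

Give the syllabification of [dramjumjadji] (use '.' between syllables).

Nuclei (vowels): a, u, a, i → 4 syllables.
σ1/σ2 boundary: /mj/ — entire cluster is a permitted onset → onset /mj/, coda ∅.
σ2/σ3 boundary: cluster /mj/ — /mj/ is itself a permitted onset, so the whole cluster goes right; preceding coda = ∅.
σ3/σ4 boundary: /dj/ is a licit onset in full, so it all attaches to the next syllable.

dra.mju.mja.dji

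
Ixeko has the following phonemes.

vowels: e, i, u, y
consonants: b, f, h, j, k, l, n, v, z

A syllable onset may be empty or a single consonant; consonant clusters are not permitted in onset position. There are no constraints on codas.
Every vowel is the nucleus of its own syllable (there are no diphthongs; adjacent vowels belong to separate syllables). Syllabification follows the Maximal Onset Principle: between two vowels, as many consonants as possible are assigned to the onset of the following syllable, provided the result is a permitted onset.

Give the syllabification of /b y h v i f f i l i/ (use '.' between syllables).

byh.vif.fi.li

The vowels are y, i, i, i — 4 nuclei, so 4 syllables.
σ1/σ2 boundary: cluster /hv/ — the longest permitted-onset suffix is /v/; onset = /v/, preceding coda = /h/.
σ2/σ3 boundary: /ff/; trying suffixes from longest down, /f/ is the first permitted one, so coda /f/ | onset /f/.
σ3/σ4 boundary: /l/ → onset of the next syllable (single consonants are always licit onsets).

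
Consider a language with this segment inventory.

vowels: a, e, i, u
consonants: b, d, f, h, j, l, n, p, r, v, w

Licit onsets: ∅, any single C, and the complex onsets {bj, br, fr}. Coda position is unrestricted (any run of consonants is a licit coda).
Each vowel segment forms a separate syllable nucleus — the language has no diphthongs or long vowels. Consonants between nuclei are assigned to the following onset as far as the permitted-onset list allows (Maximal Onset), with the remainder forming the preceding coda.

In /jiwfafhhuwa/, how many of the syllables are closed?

The vowels are i, a, u, a — 4 nuclei, so 4 syllables.
/i…a/ gap (V1→V2): /wf/; trying suffixes from longest down, /f/ is the first permitted one, so coda /w/ | onset /f/.
/a…u/ gap (V2→V3): /fhh/; trying suffixes from longest down, /h/ is the first permitted one, so coda /fh/ | onset /h/.
/u…a/ gap (V3→V4): /w/ is a single consonant, so it becomes the next onset.
So the parse is jiw.fafh.hu.wa.
Classifying each syllable: /jiw/ (closed), /fafh/ (closed), /hu/ (open), /wa/ (open).
Closed syllables: 2.

2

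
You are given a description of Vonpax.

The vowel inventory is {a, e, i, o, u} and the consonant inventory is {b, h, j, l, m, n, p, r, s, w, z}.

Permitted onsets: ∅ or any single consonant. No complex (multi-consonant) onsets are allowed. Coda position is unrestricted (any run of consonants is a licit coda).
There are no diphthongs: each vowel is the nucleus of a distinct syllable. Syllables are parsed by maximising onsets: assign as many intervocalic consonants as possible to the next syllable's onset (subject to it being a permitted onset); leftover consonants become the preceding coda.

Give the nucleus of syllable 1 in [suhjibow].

Nuclei (vowels): u, i, o → 3 syllables.
The first nucleus (vowel 1 from the left) is /u/.

u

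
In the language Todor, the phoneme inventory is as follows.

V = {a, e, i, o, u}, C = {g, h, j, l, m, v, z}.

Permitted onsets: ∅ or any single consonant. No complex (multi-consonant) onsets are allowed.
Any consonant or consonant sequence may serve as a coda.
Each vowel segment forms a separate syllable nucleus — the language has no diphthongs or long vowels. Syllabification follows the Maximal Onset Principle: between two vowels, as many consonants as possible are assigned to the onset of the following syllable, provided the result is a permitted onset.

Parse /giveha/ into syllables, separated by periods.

Vowels present: i, e, a; each is a nucleus, giving 3 syllables.
/i…e/ gap (V1→V2): /v/ is a single consonant, so it becomes the next onset.
/e…a/ gap (V2→V3): /h/ → onset of the next syllable (single consonants are always licit onsets).

gi.ve.ha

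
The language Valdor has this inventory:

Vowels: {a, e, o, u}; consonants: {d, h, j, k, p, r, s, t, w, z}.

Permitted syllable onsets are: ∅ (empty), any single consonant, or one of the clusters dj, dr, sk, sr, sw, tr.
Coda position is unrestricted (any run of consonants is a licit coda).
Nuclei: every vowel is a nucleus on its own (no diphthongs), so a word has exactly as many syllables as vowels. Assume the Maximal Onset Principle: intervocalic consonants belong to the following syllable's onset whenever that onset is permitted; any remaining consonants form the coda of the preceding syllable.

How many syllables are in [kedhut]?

Nuclei (vowels): e, u → 2 syllables.

2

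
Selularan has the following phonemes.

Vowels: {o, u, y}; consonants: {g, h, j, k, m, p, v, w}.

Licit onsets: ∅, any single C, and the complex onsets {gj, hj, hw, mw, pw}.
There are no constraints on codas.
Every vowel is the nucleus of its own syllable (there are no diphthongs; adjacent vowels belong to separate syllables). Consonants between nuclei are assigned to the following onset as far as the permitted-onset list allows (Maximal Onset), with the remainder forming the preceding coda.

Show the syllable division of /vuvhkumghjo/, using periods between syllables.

Vowels present: u, u, o; each is a nucleus, giving 3 syllables.
/u…u/ gap (V1→V2): /vhk/ splits as /vh/ + /k/ (/k/ is the longest suffix that is a licit onset).
/u…o/ gap (V2→V3): /mghj/ splits as /mg/ + /hj/ (/hj/ is the longest suffix that is a licit onset).

vuvh.kumg.hjo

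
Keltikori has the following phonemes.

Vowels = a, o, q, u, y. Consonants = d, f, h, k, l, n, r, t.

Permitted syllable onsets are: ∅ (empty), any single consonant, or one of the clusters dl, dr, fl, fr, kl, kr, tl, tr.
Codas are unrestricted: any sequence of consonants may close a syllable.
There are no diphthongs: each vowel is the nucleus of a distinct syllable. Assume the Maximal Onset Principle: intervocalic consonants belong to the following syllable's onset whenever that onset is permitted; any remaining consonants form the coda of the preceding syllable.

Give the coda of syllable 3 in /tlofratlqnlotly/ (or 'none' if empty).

n

Nuclei (vowels): o, a, q, o, y → 5 syllables.
σ1/σ2 boundary: cluster /fr/ — /fr/ is itself a permitted onset, so the whole cluster goes right; preceding coda = ∅.
σ2/σ3 boundary: /tl/ is a licit onset in full, so it all attaches to the next syllable.
σ3/σ4 boundary: cluster /nl/ — the longest permitted-onset suffix is /l/; onset = /l/, preceding coda = /n/.
σ4/σ5 boundary: /tl/ — entire cluster is a permitted onset → onset /tl/, coda ∅.
Putting it together: tlo.fra.tlqn.lo.tly.
Syllable 3 is /tlqn/: onset /tl/, nucleus /q/, coda /n/.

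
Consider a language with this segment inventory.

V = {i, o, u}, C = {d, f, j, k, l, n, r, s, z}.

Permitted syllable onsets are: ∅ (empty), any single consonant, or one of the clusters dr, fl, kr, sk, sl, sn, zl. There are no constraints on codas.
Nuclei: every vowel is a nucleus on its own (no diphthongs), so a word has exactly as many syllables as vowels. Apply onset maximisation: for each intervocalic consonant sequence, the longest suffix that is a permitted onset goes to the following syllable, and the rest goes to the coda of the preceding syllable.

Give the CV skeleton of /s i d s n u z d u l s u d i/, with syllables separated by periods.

CVC.CCVC.CVC.CV.CV

Vowels present: i, u, u, u, i; each is a nucleus, giving 5 syllables.
V1 /i/ – V2 /u/: /dsn/ splits as /d/ + /sn/ (/sn/ is the longest suffix that is a licit onset).
V2 /u/ – V3 /u/: /zd/; trying suffixes from longest down, /d/ is the first permitted one, so coda /z/ | onset /d/.
V3 /u/ – V4 /u/: /ls/ splits as /l/ + /s/ (/s/ is the longest suffix that is a licit onset).
V4 /u/ – V5 /i/: just /d/ — single C goes to the following onset.
Putting it together: sid.snuz.dul.su.di.
Mapping each syllable to C/V: /sid/ → CVC, /snuz/ → CCVC, /dul/ → CVC, /su/ → CV, /di/ → CV.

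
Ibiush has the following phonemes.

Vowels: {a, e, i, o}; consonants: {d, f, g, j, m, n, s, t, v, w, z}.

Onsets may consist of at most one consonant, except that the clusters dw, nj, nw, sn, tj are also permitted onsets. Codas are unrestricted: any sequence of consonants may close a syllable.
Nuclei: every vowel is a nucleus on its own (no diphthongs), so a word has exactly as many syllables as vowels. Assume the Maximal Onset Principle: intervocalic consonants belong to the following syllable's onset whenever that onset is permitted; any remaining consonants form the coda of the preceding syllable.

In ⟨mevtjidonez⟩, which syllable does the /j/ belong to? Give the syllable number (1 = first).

2

The vowels are e, i, o, e — 4 nuclei, so 4 syllables.
σ1/σ2 boundary: /vtj/ — longest licit onset from the right is /tj/, leaving /v/ as coda.
σ2/σ3 boundary: /d/ is a single consonant, so it becomes the next onset.
σ3/σ4 boundary: /n/ is a single consonant, so it becomes the next onset.
Result: mev.tji.do.nez.
The /j/ is in the onset of syllable 2 (/tji/).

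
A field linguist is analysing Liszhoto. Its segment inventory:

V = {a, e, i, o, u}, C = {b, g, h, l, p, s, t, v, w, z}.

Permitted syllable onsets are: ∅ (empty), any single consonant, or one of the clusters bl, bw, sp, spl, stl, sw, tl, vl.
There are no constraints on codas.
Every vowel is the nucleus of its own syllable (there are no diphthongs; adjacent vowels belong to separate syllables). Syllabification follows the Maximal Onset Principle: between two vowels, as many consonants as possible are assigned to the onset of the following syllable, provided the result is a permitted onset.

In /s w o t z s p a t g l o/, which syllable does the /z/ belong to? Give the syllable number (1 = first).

The vowels are o, a, o — 3 nuclei, so 3 syllables.
Between /o/ (V1) and /a/ (V2): /tzsp/ — longest licit onset from the right is /sp/, leaving /tz/ as coda.
Between /a/ (V2) and /o/ (V3): /tgl/ — longest licit onset from the right is /l/, leaving /tg/ as coda.
Result: swotz.spatg.lo.
The /z/ is in the coda of syllable 1 (/swotz/).

1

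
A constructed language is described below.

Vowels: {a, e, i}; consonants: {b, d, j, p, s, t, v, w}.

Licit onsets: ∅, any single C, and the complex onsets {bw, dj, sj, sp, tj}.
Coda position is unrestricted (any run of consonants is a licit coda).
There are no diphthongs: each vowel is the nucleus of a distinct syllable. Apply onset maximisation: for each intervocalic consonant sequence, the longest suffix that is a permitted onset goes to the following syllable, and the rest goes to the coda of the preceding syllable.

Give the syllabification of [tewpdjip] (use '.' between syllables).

Nuclei (vowels): e, i → 2 syllables.
/e…i/ gap (V1→V2): /wpdj/ — longest licit onset from the right is /dj/, leaving /wp/ as coda.

tewp.djip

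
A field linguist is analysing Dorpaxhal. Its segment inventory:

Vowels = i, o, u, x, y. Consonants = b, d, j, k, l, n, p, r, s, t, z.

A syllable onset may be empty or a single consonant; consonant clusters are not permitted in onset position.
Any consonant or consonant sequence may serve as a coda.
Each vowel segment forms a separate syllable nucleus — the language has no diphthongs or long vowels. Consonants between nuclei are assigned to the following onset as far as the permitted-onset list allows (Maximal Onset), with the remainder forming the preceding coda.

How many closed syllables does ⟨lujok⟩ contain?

1

Nuclei (vowels): u, o → 2 syllables.
σ1/σ2 boundary: /j/ → onset of the next syllable (single consonants are always licit onsets).
Result: lu.jok.
Classifying each syllable: /lu/ (open), /jok/ (closed).
Closed syllables: 1.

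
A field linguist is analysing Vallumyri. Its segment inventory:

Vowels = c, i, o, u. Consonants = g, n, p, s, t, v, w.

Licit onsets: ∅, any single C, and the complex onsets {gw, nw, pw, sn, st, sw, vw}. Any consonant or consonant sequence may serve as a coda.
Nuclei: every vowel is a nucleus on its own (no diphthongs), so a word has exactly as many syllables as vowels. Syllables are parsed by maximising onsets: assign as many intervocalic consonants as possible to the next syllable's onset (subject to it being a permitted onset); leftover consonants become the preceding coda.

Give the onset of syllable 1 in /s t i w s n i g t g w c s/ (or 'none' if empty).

The vowels are i, i, c — 3 nuclei, so 3 syllables.
V1 /i/ – V2 /i/: cluster /wsn/ — the longest permitted-onset suffix is /sn/; onset = /sn/, preceding coda = /w/.
V2 /i/ – V3 /c/: /gtgw/ splits as /gt/ + /gw/ (/gw/ is the longest suffix that is a licit onset).
Putting it together: stiw.snigt.gwcs.
Syllable 1 is /stiw/: onset /st/, nucleus /i/, coda /w/.

st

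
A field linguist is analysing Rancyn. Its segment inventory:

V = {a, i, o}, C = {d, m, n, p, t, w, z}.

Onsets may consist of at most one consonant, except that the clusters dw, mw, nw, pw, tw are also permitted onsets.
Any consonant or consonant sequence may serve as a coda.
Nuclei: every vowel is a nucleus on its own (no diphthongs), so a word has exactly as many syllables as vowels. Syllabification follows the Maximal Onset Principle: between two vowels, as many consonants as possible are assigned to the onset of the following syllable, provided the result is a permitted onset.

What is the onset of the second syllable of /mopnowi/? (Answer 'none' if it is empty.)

n

The vowels are o, o, i — 3 nuclei, so 3 syllables.
V1 /o/ – V2 /o/: /pn/ — longest licit onset from the right is /n/, leaving /p/ as coda.
V2 /o/ – V3 /i/: /w/ → onset of the next syllable (single consonants are always licit onsets).
Putting it together: mop.no.wi.
Syllable 2 is /no/: onset /n/, nucleus /o/, coda ∅.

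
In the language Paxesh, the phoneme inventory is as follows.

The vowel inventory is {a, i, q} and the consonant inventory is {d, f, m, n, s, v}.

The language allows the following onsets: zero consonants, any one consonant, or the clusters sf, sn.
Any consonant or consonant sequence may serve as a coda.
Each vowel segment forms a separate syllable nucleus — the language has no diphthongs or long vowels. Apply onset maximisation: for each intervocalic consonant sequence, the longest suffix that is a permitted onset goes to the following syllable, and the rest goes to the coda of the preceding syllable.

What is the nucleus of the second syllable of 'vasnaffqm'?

a

Nuclei (vowels): a, a, q → 3 syllables.
The second nucleus (vowel 2 from the left) is /a/.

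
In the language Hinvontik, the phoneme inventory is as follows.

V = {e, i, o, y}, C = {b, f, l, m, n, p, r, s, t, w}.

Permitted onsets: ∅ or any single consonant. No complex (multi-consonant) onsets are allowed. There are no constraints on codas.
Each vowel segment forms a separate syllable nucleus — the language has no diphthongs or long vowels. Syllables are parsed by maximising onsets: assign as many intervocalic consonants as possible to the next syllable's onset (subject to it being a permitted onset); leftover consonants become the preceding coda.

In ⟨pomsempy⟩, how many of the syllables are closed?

2

The vowels are o, e, y — 3 nuclei, so 3 syllables.
Between /o/ (V1) and /e/ (V2): /ms/ splits as /m/ + /s/ (/s/ is the longest suffix that is a licit onset).
Between /e/ (V2) and /y/ (V3): cluster /mp/ — the longest permitted-onset suffix is /p/; onset = /p/, preceding coda = /m/.
Result: pom.sem.py.
Classifying each syllable: /pom/ (closed), /sem/ (closed), /py/ (open).
Closed syllables: 2.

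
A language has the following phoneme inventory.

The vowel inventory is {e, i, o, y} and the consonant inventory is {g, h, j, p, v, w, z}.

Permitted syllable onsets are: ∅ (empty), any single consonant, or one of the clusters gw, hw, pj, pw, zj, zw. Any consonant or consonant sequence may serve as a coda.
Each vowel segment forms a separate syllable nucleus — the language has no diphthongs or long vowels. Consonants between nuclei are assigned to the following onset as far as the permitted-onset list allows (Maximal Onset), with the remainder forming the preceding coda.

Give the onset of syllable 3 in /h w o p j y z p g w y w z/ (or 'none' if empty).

gw

Nuclei (vowels): o, y, y → 3 syllables.
σ1/σ2 boundary: cluster /pj/ — /pj/ is itself a permitted onset, so the whole cluster goes right; preceding coda = ∅.
σ2/σ3 boundary: /zpgw/; trying suffixes from longest down, /gw/ is the first permitted one, so coda /zp/ | onset /gw/.
So the parse is hwo.pjyzp.gwywz.
Syllable 3 is /gwywz/: onset /gw/, nucleus /y/, coda /wz/.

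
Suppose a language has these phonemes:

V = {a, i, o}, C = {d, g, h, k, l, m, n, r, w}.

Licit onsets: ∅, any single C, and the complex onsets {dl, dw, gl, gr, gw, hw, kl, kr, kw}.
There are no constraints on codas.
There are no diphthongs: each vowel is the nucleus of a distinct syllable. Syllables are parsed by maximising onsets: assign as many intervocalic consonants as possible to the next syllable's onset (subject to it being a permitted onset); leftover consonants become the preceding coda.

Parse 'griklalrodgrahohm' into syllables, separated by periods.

Nuclei (vowels): i, a, o, a, o → 5 syllables.
V1 /i/ – V2 /a/: cluster /kl/ — /kl/ is itself a permitted onset, so the whole cluster goes right; preceding coda = ∅.
V2 /a/ – V3 /o/: /lr/; trying suffixes from longest down, /r/ is the first permitted one, so coda /l/ | onset /r/.
V3 /o/ – V4 /a/: /dgr/ — longest licit onset from the right is /gr/, leaving /d/ as coda.
V4 /a/ – V5 /o/: just /h/ — single C goes to the following onset.

gri.klal.rod.gra.hohm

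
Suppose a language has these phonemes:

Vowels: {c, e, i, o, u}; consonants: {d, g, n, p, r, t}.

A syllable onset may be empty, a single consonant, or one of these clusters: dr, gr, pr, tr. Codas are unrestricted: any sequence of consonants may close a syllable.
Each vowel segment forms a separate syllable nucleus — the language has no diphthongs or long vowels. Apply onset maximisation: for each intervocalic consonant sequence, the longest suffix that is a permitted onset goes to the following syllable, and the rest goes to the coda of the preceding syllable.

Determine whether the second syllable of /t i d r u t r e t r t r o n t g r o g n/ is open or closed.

Vowels present: i, u, e, o, o; each is a nucleus, giving 5 syllables.
σ1/σ2 boundary: /dr/ — entire cluster is a permitted onset → onset /dr/, coda ∅.
σ2/σ3 boundary: /tr/ — entire cluster is a permitted onset → onset /tr/, coda ∅.
σ3/σ4 boundary: cluster /trtr/ — the longest permitted-onset suffix is /tr/; onset = /tr/, preceding coda = /tr/.
σ4/σ5 boundary: /ntgr/; trying suffixes from longest down, /gr/ is the first permitted one, so coda /nt/ | onset /gr/.
So the parse is ti.dru.tretr.tront.grogn.
Syllable 2 is /dru/; it ends in its nucleus with no coda, so it is open.

open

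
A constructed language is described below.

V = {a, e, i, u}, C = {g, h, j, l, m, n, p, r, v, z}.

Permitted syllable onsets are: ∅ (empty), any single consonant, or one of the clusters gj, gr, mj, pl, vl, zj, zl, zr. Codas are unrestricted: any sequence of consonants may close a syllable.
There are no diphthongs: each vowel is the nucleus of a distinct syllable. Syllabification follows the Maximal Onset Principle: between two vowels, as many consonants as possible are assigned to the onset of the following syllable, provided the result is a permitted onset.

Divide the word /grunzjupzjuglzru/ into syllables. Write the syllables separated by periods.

grun.zjup.zjugl.zru

Nuclei (vowels): u, u, u, u → 4 syllables.
Between /u/ (V1) and /u/ (V2): /nzj/; trying suffixes from longest down, /zj/ is the first permitted one, so coda /n/ | onset /zj/.
Between /u/ (V2) and /u/ (V3): /pzj/ splits as /p/ + /zj/ (/zj/ is the longest suffix that is a licit onset).
Between /u/ (V3) and /u/ (V4): cluster /glzr/ — the longest permitted-onset suffix is /zr/; onset = /zr/, preceding coda = /gl/.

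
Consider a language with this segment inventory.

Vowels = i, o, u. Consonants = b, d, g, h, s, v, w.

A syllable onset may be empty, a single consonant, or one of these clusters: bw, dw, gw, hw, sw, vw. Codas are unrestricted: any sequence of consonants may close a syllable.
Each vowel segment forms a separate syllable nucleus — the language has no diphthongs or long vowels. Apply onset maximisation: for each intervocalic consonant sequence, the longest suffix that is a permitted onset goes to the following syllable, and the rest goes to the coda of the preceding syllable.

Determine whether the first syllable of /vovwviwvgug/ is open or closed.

Nuclei (vowels): o, i, u → 3 syllables.
/o…i/ gap (V1→V2): /vwv/ splits as /vw/ + /v/ (/v/ is the longest suffix that is a licit onset).
/i…u/ gap (V2→V3): /wvg/ — longest licit onset from the right is /g/, leaving /wv/ as coda.
So the parse is vovw.viwv.gug.
Syllable 1 is /vovw/ with coda /vw/, so it is closed.

closed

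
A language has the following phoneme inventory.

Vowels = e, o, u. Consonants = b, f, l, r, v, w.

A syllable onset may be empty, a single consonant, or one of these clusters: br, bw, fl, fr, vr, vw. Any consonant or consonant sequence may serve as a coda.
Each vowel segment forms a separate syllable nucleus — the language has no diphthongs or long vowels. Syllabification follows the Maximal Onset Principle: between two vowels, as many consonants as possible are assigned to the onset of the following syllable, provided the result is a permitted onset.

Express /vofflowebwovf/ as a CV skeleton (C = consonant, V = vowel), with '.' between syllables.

Nuclei (vowels): o, o, e, o → 4 syllables.
V1 /o/ – V2 /o/: /ffl/ splits as /f/ + /fl/ (/fl/ is the longest suffix that is a licit onset).
V2 /o/ – V3 /e/: /w/ is a single consonant, so it becomes the next onset.
V3 /e/ – V4 /o/: cluster /bw/ — /bw/ is itself a permitted onset, so the whole cluster goes right; preceding coda = ∅.
So the parse is vof.flo.we.bwovf.
Mapping each syllable to C/V: /vof/ → CVC, /flo/ → CCV, /we/ → CV, /bwovf/ → CCVCC.

CVC.CCV.CV.CCVCC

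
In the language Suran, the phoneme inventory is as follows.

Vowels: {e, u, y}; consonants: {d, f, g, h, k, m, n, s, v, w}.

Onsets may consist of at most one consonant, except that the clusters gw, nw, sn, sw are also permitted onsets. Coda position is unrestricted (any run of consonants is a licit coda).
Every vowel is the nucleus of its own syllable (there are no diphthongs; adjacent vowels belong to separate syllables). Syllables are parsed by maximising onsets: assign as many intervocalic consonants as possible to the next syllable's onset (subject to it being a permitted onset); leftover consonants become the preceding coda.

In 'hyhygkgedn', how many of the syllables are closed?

Nuclei (vowels): y, y, e → 3 syllables.
σ1/σ2 boundary: just /h/ — single C goes to the following onset.
σ2/σ3 boundary: cluster /gkg/ — the longest permitted-onset suffix is /g/; onset = /g/, preceding coda = /gk/.
So the parse is hy.hygk.gedn.
Classifying each syllable: /hy/ (open), /hygk/ (closed), /gedn/ (closed).
Closed syllables: 2.

2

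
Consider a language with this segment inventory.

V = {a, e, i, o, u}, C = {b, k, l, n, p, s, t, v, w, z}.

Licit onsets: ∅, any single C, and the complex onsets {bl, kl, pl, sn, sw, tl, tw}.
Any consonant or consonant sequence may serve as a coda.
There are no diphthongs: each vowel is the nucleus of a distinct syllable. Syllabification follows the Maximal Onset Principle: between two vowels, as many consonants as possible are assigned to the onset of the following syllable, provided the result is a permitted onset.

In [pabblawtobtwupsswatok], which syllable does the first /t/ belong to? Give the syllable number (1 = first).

3

Vowels present: a, a, o, u, a, o; each is a nucleus, giving 6 syllables.
σ1/σ2 boundary: /bbl/ splits as /b/ + /bl/ (/bl/ is the longest suffix that is a licit onset).
σ2/σ3 boundary: /wt/; trying suffixes from longest down, /t/ is the first permitted one, so coda /w/ | onset /t/.
σ3/σ4 boundary: /btw/; trying suffixes from longest down, /tw/ is the first permitted one, so coda /b/ | onset /tw/.
σ4/σ5 boundary: /pssw/ splits as /ps/ + /sw/ (/sw/ is the longest suffix that is a licit onset).
σ5/σ6 boundary: /t/ → onset of the next syllable (single consonants are always licit onsets).
So the parse is pab.blaw.tob.twups.swa.tok.
The first /t/ is in the onset of syllable 3 (/tob/).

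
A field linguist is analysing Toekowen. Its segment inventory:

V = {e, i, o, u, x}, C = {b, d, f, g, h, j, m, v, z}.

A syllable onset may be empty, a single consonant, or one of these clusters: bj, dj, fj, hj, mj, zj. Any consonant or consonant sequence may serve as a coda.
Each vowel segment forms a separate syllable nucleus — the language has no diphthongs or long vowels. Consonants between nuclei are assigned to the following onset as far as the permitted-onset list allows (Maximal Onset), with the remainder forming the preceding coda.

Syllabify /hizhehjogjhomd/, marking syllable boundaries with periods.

Vowels present: i, e, o, o; each is a nucleus, giving 4 syllables.
V1 /i/ – V2 /e/: cluster /zh/ — the longest permitted-onset suffix is /h/; onset = /h/, preceding coda = /z/.
V2 /e/ – V3 /o/: /hj/ is a licit onset in full, so it all attaches to the next syllable.
V3 /o/ – V4 /o/: cluster /gjh/ — the longest permitted-onset suffix is /h/; onset = /h/, preceding coda = /gj/.

hiz.he.hjogj.homd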